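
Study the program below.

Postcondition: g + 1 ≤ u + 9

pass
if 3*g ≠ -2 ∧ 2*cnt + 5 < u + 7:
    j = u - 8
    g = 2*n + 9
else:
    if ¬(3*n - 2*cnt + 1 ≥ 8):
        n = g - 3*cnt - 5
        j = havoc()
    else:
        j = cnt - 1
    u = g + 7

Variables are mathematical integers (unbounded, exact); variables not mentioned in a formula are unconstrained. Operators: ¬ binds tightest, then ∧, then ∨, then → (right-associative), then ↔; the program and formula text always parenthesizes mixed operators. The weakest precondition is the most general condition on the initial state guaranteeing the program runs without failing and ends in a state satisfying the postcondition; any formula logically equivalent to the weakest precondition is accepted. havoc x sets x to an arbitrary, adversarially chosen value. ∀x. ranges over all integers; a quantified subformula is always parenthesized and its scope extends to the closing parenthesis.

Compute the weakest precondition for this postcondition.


Working backward. After the program, the postcondition g + 1 ≤ u + 9 must hold; in canonical form it is g ≤ u + 8.
Then branch requires 2*n ≤ u - 1; else branch requires true.
Before the if: (3*g ≠ -2 ∧ 2*cnt < u + 2) → 2*n ≤ u - 1
Before skip: (3*g ≠ -2 ∧ 2*cnt < u + 2) → 2*n ≤ u - 1
Answer: WP = (3*g ≠ -2 ∧ 2*cnt < u + 2) → 2*n ≤ u - 1


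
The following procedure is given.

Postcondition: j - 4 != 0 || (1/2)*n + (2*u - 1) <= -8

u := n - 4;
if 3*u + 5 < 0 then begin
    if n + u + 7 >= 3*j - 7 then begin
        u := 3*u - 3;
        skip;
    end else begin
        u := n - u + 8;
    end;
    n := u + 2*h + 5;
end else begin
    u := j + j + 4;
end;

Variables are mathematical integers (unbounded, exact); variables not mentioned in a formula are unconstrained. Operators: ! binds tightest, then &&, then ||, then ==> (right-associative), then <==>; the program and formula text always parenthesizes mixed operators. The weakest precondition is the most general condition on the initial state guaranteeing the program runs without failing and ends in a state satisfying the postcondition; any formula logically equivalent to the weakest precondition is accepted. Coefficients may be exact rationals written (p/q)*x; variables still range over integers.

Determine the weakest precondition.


Working backward. After the program, the postcondition j - 4 != 0 || (1/2)*n + (2*u - 1) <= -8 must hold; in canonical form it is j != 4 || (1/2)*n + 2*u <= -7.
Then branch requires (n + u >= 3*j - 14 ==> (j != 4 || h + (15/2)*u <= -2)) && ((!(n + u >= 3*j - 14)) ==> (j != 4 || h + (5/2)*n <= (5/2)*u - 59/2)); else branch requires j != 4 || 4*j + (1/2)*n <= -15.
Before the if: (3*u < -5 ==> ((n + u >= 3*j - 14 ==> (j != 4 || h + (15/2)*u <= -2)) && ((!(n + u >= 3*j - 14)) ==> (j != 4 || h + (5/2)*n <= (5/2)*u - 59/2)))) && ((!(3*u < -5)) ==> (j != 4 || 4*j + (1/2)*n <= -15))
Before u := n - 4: (3*n < 7 ==> ((2*n >= 3*j - 10 ==> (j != 4 || h + (15/2)*n <= 28)) && ((!(2*n >= 3*j - 10)) ==> (j != 4 || h <= -79/2)))) && ((!(3*n < 7)) ==> (j != 4 || 4*j + (1/2)*n <= -15))
Answer: WP = (3*n < 7 ==> ((2*n >= 3*j - 10 ==> (j != 4 || h + (15/2)*n <= 28)) && ((!(2*n >= 3*j - 10)) ==> (j != 4 || h <= -79/2)))) && ((!(3*n < 7)) ==> (j != 4 || 4*j + (1/2)*n <= -15))


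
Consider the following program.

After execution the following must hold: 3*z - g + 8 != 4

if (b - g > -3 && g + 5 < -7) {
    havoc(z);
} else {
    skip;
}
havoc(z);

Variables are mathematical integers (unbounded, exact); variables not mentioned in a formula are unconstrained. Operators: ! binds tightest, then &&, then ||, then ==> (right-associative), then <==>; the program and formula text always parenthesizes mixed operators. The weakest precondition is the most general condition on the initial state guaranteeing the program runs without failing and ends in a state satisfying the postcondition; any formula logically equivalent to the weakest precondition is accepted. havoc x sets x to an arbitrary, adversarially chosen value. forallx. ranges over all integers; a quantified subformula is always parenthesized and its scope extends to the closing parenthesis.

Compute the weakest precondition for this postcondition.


Working backward. After the program, the postcondition 3*z - g + 8 != 4 must hold; in canonical form it is 3*z != g - 4.
Before havoc z: forall z_1. 3*z_1 != g - 4
Then branch requires forall z_1. 3*z_1 != g - 4; else branch requires forall z_1. 3*z_1 != g - 4.
Before the if: ((b > g - 3 && g < -12) ==> (forall z_1. 3*z_1 != g - 4)) && ((!(b > g - 3 && g < -12)) ==> (forall z_1. 3*z_1 != g - 4))
Answer: WP = ((b > g - 3 && g < -12) ==> (forall z_1. 3*z_1 != g - 4)) && ((!(b > g - 3 && g < -12)) ==> (forall z_1. 3*z_1 != g - 4))


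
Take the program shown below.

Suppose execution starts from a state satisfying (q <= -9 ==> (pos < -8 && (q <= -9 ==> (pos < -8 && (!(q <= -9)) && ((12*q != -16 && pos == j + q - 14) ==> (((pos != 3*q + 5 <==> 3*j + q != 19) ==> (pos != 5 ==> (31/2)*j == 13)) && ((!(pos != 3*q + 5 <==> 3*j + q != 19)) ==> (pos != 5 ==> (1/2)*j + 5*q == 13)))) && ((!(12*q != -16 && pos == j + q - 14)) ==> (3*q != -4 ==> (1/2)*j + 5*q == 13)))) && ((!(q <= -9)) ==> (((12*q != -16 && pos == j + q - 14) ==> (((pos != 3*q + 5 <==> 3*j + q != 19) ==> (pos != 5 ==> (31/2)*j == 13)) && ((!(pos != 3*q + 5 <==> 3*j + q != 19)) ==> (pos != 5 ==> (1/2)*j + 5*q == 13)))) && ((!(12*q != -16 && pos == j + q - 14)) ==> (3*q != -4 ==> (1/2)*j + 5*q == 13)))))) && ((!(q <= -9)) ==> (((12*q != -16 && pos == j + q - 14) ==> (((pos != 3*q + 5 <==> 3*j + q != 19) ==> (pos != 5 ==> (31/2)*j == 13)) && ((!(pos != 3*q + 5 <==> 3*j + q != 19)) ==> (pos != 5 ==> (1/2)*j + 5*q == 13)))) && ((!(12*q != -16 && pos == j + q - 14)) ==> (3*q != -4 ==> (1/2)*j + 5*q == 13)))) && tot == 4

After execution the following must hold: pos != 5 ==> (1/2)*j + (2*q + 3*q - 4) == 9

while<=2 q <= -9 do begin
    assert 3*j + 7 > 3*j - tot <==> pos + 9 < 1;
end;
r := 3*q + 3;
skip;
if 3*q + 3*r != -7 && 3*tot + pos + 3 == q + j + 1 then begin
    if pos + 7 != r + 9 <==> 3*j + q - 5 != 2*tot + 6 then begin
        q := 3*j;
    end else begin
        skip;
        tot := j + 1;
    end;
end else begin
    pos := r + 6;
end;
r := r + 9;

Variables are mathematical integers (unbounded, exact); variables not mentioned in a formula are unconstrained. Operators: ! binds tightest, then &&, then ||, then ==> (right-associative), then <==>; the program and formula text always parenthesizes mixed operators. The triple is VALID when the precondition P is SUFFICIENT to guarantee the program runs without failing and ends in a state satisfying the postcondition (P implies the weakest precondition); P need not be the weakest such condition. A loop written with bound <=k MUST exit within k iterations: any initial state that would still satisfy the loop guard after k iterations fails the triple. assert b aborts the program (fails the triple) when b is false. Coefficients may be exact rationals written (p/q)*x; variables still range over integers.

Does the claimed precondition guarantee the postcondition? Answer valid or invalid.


Working backward. After the program, the postcondition pos != 5 ==> (1/2)*j + (2*q + 3*q - 4) == 9 must hold; in canonical form it is pos != 5 ==> (1/2)*j + 5*q == 13.
Before r := r + 9: pos != 5 ==> (1/2)*j + 5*q == 13
Then branch requires ((pos != r + 2 <==> 3*j + q != 2*tot + 11) ==> (pos != 5 ==> (31/2)*j == 13)) && ((!(pos != r + 2 <==> 3*j + q != 2*tot + 11)) ==> (pos != 5 ==> (1/2)*j + 5*q == 13)); else branch requires r != -1 ==> (1/2)*j + 5*q == 13.
Before the if: ((3*q + 3*r != -7 && pos + 3*tot == j + q - 2) ==> (((pos != r + 2 <==> 3*j + q != 2*tot + 11) ==> (pos != 5 ==> (31/2)*j == 13)) && ((!(pos != r + 2 <==> 3*j + q != 2*tot + 11)) ==> (pos != 5 ==> (1/2)*j + 5*q == 13)))) && ((!(3*q + 3*r != -7 && pos + 3*tot == j + q - 2)) ==> (r != -1 ==> (1/2)*j + 5*q == 13))
Before skip: ((3*q + 3*r != -7 && pos + 3*tot == j + q - 2) ==> (((pos != r + 2 <==> 3*j + q != 2*tot + 11) ==> (pos != 5 ==> (31/2)*j == 13)) && ((!(pos != r + 2 <==> 3*j + q != 2*tot + 11)) ==> (pos != 5 ==> (1/2)*j + 5*q == 13)))) && ((!(3*q + 3*r != -7 && pos + 3*tot == j + q - 2)) ==> (r != -1 ==> (1/2)*j + 5*q == 13))
Before r := 3*q + 3: ((12*q != -16 && pos + 3*tot == j + q - 2) ==> (((pos != 3*q + 5 <==> 3*j + q != 2*tot + 11) ==> (pos != 5 ==> (31/2)*j == 13)) && ((!(pos != 3*q + 5 <==> 3*j + q != 2*tot + 11)) ==> (pos != 5 ==> (1/2)*j + 5*q == 13)))) && ((!(12*q != -16 && pos + 3*tot == j + q - 2)) ==> (3*q != -4 ==> (1/2)*j + 5*q == 13))
Before the loop (bound <=2), unroll the exhaustion recursion (WP_0 = exit-now case; WP_j = one more guarded iteration, up to j = 2):
  WP_0: (!(q <= -9)) && ((12*q != -16 && pos + 3*tot == j + q - 2) ==> (((pos != 3*q + 5 <==> 3*j + q != 2*tot + 11) ==> (pos != 5 ==> (31/2)*j == 13)) && ((!(pos != 3*q + 5 <==> 3*j + q != 2*tot + 11)) ==> (pos != 5 ==> (1/2)*j + 5*q == 13)))) && ((!(12*q != -16 && pos + 3*tot == j + q - 2)) ==> (3*q != -4 ==> (1/2)*j + 5*q == 13))
  WP_1: (q <= -9 ==> ((tot > -7 <==> pos < -8) && (!(q <= -9)) && ((12*q != -16 && pos + 3*tot == j + q - 2) ==> (((pos != 3*q + 5 <==> 3*j + q != 2*tot + 11) ==> (pos != 5 ==> (31/2)*j == 13)) && ((!(pos != 3*q + 5 <==> 3*j + q != 2*tot + 11)) ==> (pos != 5 ==> (1/2)*j + 5*q == 13)))) && ((!(12*q != -16 && pos + 3*tot == j + q - 2)) ==> (3*q != -4 ==> (1/2)*j + 5*q == 13)))) && ((!(q <= -9)) ==> (((12*q != -16 && pos + 3*tot == j + q - 2) ==> (((pos != 3*q + 5 <==> 3*j + q != 2*tot + 11) ==> (pos != 5 ==> (31/2)*j == 13)) && ((!(pos != 3*q + 5 <==> 3*j + q != 2*tot + 11)) ==> (pos != 5 ==> (1/2)*j + 5*q == 13)))) && ((!(12*q != -16 && pos + 3*tot == j + q - 2)) ==> (3*q != -4 ==> (1/2)*j + 5*q == 13))))
  WP_2: (q <= -9 ==> ((tot > -7 <==> pos < -8) && (q <= -9 ==> ((tot > -7 <==> pos < -8) && (!(q <= -9)) && ((12*q != -16 && pos + 3*tot == j + q - 2) ==> (((pos != 3*q + 5 <==> 3*j + q != 2*tot + 11) ==> (pos != 5 ==> (31/2)*j == 13)) && ((!(pos != 3*q + 5 <==> 3*j + q != 2*tot + 11)) ==> (pos != 5 ==> (1/2)*j + 5*q == 13)))) && ((!(12*q != -16 && pos + 3*tot == j + q - 2)) ==> (3*q != -4 ==> (1/2)*j + 5*q == 13)))) && ((!(q <= -9)) ==> (((12*q != -16 && pos + 3*tot == j + q - 2) ==> (((pos != 3*q + 5 <==> 3*j + q != 2*tot + 11) ==> (pos != 5 ==> (31/2)*j == 13)) && ((!(pos != 3*q + 5 <==> 3*j + q != 2*tot + 11)) ==> (pos != 5 ==> (1/2)*j + 5*q == 13)))) && ((!(12*q != -16 && pos + 3*tot == j + q - 2)) ==> (3*q != -4 ==> (1/2)*j + 5*q == 13)))))) && ((!(q <= -9)) ==> (((12*q != -16 && pos + 3*tot == j + q - 2) ==> (((pos != 3*q + 5 <==> 3*j + q != 2*tot + 11) ==> (pos != 5 ==> (31/2)*j == 13)) && ((!(pos != 3*q + 5 <==> 3*j + q != 2*tot + 11)) ==> (pos != 5 ==> (1/2)*j + 5*q == 13)))) && ((!(12*q != -16 && pos + 3*tot == j + q - 2)) ==> (3*q != -4 ==> (1/2)*j + 5*q == 13))))
So before the loop: (q <= -9 ==> ((tot > -7 <==> pos < -8) && (q <= -9 ==> ((tot > -7 <==> pos < -8) && (!(q <= -9)) && ((12*q != -16 && pos + 3*tot == j + q - 2) ==> (((pos != 3*q + 5 <==> 3*j + q != 2*tot + 11) ==> (pos != 5 ==> (31/2)*j == 13)) && ((!(pos != 3*q + 5 <==> 3*j + q != 2*tot + 11)) ==> (pos != 5 ==> (1/2)*j + 5*q == 13)))) && ((!(12*q != -16 && pos + 3*tot == j + q - 2)) ==> (3*q != -4 ==> (1/2)*j + 5*q == 13)))) && ((!(q <= -9)) ==> (((12*q != -16 && pos + 3*tot == j + q - 2) ==> (((pos != 3*q + 5 <==> 3*j + q != 2*tot + 11) ==> (pos != 5 ==> (31/2)*j == 13)) && ((!(pos != 3*q + 5 <==> 3*j + q != 2*tot + 11)) ==> (pos != 5 ==> (1/2)*j + 5*q == 13)))) && ((!(12*q != -16 && pos + 3*tot == j + q - 2)) ==> (3*q != -4 ==> (1/2)*j + 5*q == 13)))))) && ((!(q <= -9)) ==> (((12*q != -16 && pos + 3*tot == j + q - 2) ==> (((pos != 3*q + 5 <==> 3*j + q != 2*tot + 11) ==> (pos != 5 ==> (31/2)*j == 13)) && ((!(pos != 3*q + 5 <==> 3*j + q != 2*tot + 11)) ==> (pos != 5 ==> (1/2)*j + 5*q == 13)))) && ((!(12*q != -16 && pos + 3*tot == j + q - 2)) ==> (3*q != -4 ==> (1/2)*j + 5*q == 13))))
The weakest precondition is (q <= -9 ==> ((tot > -7 <==> pos < -8) && (q <= -9 ==> ((tot > -7 <==> pos < -8) && (!(q <= -9)) && ((12*q != -16 && pos + 3*tot == j + q - 2) ==> (((pos != 3*q + 5 <==> 3*j + q != 2*tot + 11) ==> (pos != 5 ==> (31/2)*j == 13)) && ((!(pos != 3*q + 5 <==> 3*j + q != 2*tot + 11)) ==> (pos != 5 ==> (1/2)*j + 5*q == 13)))) && ((!(12*q != -16 && pos + 3*tot == j + q - 2)) ==> (3*q != -4 ==> (1/2)*j + 5*q == 13)))) && ((!(q <= -9)) ==> (((12*q != -16 && pos + 3*tot == j + q - 2) ==> (((pos != 3*q + 5 <==> 3*j + q != 2*tot + 11) ==> (pos != 5 ==> (31/2)*j == 13)) && ((!(pos != 3*q + 5 <==> 3*j + q != 2*tot + 11)) ==> (pos != 5 ==> (1/2)*j + 5*q == 13)))) && ((!(12*q != -16 && pos + 3*tot == j + q - 2)) ==> (3*q != -4 ==> (1/2)*j + 5*q == 13)))))) && ((!(q <= -9)) ==> (((12*q != -16 && pos + 3*tot == j + q - 2) ==> (((pos != 3*q + 5 <==> 3*j + q != 2*tot + 11) ==> (pos != 5 ==> (31/2)*j == 13)) && ((!(pos != 3*q + 5 <==> 3*j + q != 2*tot + 11)) ==> (pos != 5 ==> (1/2)*j + 5*q == 13)))) && ((!(12*q != -16 && pos + 3*tot == j + q - 2)) ==> (3*q != -4 ==> (1/2)*j + 5*q == 13)))).
Check whether (q <= -9 ==> (pos < -8 && (q <= -9 ==> (pos < -8 && (!(q <= -9)) && ((12*q != -16 && pos == j + q - 14) ==> (((pos != 3*q + 5 <==> 3*j + q != 19) ==> (pos != 5 ==> (31/2)*j == 13)) && ((!(pos != 3*q + 5 <==> 3*j + q != 19)) ==> (pos != 5 ==> (1/2)*j + 5*q == 13)))) && ((!(12*q != -16 && pos == j + q - 14)) ==> (3*q != -4 ==> (1/2)*j + 5*q == 13)))) && ((!(q <= -9)) ==> (((12*q != -16 && pos == j + q - 14) ==> (((pos != 3*q + 5 <==> 3*j + q != 19) ==> (pos != 5 ==> (31/2)*j == 13)) && ((!(pos != 3*q + 5 <==> 3*j + q != 19)) ==> (pos != 5 ==> (1/2)*j + 5*q == 13)))) && ((!(12*q != -16 && pos == j + q - 14)) ==> (3*q != -4 ==> (1/2)*j + 5*q == 13)))))) && ((!(q <= -9)) ==> (((12*q != -16 && pos == j + q - 14) ==> (((pos != 3*q + 5 <==> 3*j + q != 19) ==> (pos != 5 ==> (31/2)*j == 13)) && ((!(pos != 3*q + 5 <==> 3*j + q != 19)) ==> (pos != 5 ==> (1/2)*j + 5*q == 13)))) && ((!(12*q != -16 && pos == j + q - 14)) ==> (3*q != -4 ==> (1/2)*j + 5*q == 13)))) && tot == 4 implies it.
Every state satisfying the precondition satisfies the weakest precondition: the implication holds.
Answer: valid


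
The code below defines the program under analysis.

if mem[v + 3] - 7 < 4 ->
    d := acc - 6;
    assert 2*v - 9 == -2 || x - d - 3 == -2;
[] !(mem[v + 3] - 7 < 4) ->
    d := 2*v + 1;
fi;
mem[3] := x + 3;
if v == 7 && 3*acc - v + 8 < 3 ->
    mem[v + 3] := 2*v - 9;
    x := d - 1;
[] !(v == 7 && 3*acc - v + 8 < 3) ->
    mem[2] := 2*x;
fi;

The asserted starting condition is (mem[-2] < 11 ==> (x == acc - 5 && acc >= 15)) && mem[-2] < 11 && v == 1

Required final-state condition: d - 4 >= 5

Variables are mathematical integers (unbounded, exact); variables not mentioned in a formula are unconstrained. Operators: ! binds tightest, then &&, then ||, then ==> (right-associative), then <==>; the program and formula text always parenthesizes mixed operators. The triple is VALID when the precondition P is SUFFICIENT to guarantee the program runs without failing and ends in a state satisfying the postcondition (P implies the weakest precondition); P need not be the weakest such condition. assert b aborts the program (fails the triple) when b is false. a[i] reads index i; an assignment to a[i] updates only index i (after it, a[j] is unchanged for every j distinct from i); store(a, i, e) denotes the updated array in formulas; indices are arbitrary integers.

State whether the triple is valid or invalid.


Working backward. After the program, the postcondition d - 4 >= 5 must hold; in canonical form it is d >= 9.
Then branch requires d >= 9; else branch requires d >= 9.
Before the if: ((v == 7 && 3*acc < v - 5) ==> d >= 9) && ((!(v == 7 && 3*acc < v - 5)) ==> d >= 9)
Before mem[3] := x + 3: ((v == 7 && 3*acc < v - 5) ==> d >= 9) && ((!(v == 7 && 3*acc < v - 5)) ==> d >= 9)
Then branch requires (2*v == 7 || x == acc - 5) && ((v == 7 && 3*acc < v - 5) ==> acc >= 15) && ((!(v == 7 && 3*acc < v - 5)) ==> acc >= 15); else branch requires ((v == 7 && 3*acc < v - 5) ==> 2*v >= 8) && ((!(v == 7 && 3*acc < v - 5)) ==> 2*v >= 8).
Before the if: (mem[v + 3] < 11 ==> ((2*v == 7 || x == acc - 5) && ((v == 7 && 3*acc < v - 5) ==> acc >= 15) && ((!(v == 7 && 3*acc < v - 5)) ==> acc >= 15))) && ((!(mem[v + 3] < 11)) ==> (((v == 7 && 3*acc < v - 5) ==> 2*v >= 8) && ((!(v == 7 && 3*acc < v - 5)) ==> 2*v >= 8)))
The weakest precondition is (mem[v + 3] < 11 ==> ((2*v == 7 || x == acc - 5) && ((v == 7 && 3*acc < v - 5) ==> acc >= 15) && ((!(v == 7 && 3*acc < v - 5)) ==> acc >= 15))) && ((!(mem[v + 3] < 11)) ==> (((v == 7 && 3*acc < v - 5) ==> 2*v >= 8) && ((!(v == 7 && 3*acc < v - 5)) ==> 2*v >= 8))).
Check whether (mem[-2] < 11 ==> (x == acc - 5 && acc >= 15)) && mem[-2] < 11 && v == 1 implies it.
Countermodel: at the initial state acc = 15, mem = {[-2] = 0, [4] = 11, elsewhere 11}, v = 1, x = 10, the precondition holds but the weakest precondition fails.
Answer: invalid


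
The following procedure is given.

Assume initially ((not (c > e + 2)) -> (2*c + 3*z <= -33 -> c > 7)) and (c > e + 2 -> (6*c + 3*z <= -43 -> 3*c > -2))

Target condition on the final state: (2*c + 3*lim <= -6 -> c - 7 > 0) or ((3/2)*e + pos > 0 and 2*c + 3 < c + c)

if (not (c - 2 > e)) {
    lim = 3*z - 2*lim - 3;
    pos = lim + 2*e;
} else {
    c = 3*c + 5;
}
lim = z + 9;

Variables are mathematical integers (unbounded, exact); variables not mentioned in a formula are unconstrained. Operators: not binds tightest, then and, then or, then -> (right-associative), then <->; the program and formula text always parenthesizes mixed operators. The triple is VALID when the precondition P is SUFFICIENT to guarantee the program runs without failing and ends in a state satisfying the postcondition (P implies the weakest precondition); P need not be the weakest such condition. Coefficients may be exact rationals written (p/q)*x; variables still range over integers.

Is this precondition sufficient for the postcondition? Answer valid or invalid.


Working backward. After the program, the postcondition (2*c + 3*lim <= -6 -> c - 7 > 0) or ((3/2)*e + pos > 0 and 2*c + 3 < c + c) must hold; in canonical form it is 2*c + 3*lim <= -6 -> c > 7.
Before lim := z + 9: 2*c + 3*z <= -33 -> c > 7
Then branch requires 2*c + 3*z <= -33 -> c > 7; else branch requires 6*c + 3*z <= -43 -> 3*c > 2.
Before the if: ((not (c > e + 2)) -> (2*c + 3*z <= -33 -> c > 7)) and (c > e + 2 -> (6*c + 3*z <= -43 -> 3*c > 2))
The weakest precondition is ((not (c > e + 2)) -> (2*c + 3*z <= -33 -> c > 7)) and (c > e + 2 -> (6*c + 3*z <= -43 -> 3*c > 2)).
Check whether ((not (c > e + 2)) -> (2*c + 3*z <= -33 -> c > 7)) and (c > e + 2 -> (6*c + 3*z <= -43 -> 3*c > -2)) implies it.
Countermodel: at the initial state c = 0, e = -3, z = -15, the precondition holds but the weakest precondition fails.
Answer: invalid


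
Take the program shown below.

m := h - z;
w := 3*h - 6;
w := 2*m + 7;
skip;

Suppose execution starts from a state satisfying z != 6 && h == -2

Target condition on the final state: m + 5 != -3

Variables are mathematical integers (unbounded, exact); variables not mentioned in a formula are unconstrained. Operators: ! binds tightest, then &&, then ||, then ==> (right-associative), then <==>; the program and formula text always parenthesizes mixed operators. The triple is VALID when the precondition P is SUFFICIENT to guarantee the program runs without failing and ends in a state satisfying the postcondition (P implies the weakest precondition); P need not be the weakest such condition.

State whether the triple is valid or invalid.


Working backward. After the program, the postcondition m + 5 != -3 must hold; in canonical form it is m != -8.
Before skip: m != -8
Before w := 2*m + 7: m != -8
Before w := 3*h - 6: m != -8
Before m := h - z: h != z - 8
The weakest precondition is h != z - 8.
Check whether z != 6 && h == -2 implies it.
Every state satisfying the precondition satisfies the weakest precondition: the implication holds.
Answer: valid


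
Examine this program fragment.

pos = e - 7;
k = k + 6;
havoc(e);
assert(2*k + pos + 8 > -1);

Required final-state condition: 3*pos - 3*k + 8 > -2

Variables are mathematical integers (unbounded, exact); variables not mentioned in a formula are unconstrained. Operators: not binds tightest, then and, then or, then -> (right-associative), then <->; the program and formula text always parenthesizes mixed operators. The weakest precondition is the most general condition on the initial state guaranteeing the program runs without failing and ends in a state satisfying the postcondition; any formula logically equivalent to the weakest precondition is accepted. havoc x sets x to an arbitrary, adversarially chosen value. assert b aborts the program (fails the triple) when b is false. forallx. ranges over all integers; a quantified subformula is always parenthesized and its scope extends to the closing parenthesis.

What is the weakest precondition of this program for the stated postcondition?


Working backward. After the program, the postcondition 3*pos - 3*k + 8 > -2 must hold; in canonical form it is 3*pos > 3*k - 10.
Before assert 2*k + pos + 8 > -1: 2*k + pos > -9 and 3*pos > 3*k - 10
Before havoc e: 2*k + pos > -9 and 3*pos > 3*k - 10
Before k := k + 6: 2*k + pos > -21 and 3*pos > 3*k + 8
Before pos := e - 7: e + 2*k > -14 and 3*e > 3*k + 29
Answer: WP = e + 2*k > -14 and 3*e > 3*k + 29


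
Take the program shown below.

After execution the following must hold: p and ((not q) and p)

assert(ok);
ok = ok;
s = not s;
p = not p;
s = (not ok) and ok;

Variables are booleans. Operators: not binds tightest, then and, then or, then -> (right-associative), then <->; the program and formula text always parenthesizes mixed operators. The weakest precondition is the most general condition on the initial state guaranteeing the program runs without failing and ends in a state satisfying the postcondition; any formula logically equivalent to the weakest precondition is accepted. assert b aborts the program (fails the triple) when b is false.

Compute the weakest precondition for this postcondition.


Working backward. After the program, the postcondition p and ((not q) and p) must hold; in canonical form it is p and (not q).
Before s := (not ok) and ok: p and (not q)
Before p := not p: (not p) and (not q)
Before s := not s: (not p) and (not q)
Before ok := ok: (not p) and (not q)
Before assert ok: ok and (not p) and (not q)
Answer: WP = ok and (not p) and (not q)


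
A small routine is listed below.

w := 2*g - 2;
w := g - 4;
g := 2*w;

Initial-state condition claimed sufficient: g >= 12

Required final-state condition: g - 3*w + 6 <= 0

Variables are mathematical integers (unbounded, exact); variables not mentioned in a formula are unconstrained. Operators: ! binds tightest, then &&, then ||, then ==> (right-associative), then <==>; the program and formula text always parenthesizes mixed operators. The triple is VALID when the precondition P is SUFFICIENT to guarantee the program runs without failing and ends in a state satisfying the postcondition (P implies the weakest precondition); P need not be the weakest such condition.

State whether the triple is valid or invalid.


Working backward. After the program, the postcondition g - 3*w + 6 <= 0 must hold; in canonical form it is g <= 3*w - 6.
Before g := 2*w: w >= 6
Before w := g - 4: g >= 10
Before w := 2*g - 2: g >= 10
The weakest precondition is g >= 10.
Check whether g >= 12 implies it.
Every state satisfying the precondition satisfies the weakest precondition: the implication holds.
Answer: valid


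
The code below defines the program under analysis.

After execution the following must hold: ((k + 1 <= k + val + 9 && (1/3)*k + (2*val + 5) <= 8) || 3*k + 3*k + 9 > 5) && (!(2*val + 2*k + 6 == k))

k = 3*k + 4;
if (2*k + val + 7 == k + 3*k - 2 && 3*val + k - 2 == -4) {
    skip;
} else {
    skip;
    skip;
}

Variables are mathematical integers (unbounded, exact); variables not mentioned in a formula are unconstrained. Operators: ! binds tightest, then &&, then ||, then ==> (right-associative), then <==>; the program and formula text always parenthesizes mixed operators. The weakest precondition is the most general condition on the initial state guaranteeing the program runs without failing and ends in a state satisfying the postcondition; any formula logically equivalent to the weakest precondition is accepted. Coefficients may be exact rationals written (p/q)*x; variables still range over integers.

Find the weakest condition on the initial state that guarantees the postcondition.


Working backward. After the program, the postcondition ((k + 1 <= k + val + 9 && (1/3)*k + (2*val + 5) <= 8) || 3*k + 3*k + 9 > 5) && (!(2*val + 2*k + 6 == k)) must hold; in canonical form it is ((val >= -8 && (1/3)*k + 2*val <= 3) || 6*k > -4) && (!(k + 2*val == -6)).
Then branch requires ((val >= -8 && (1/3)*k + 2*val <= 3) || 6*k > -4) && (!(k + 2*val == -6)); else branch requires ((val >= -8 && (1/3)*k + 2*val <= 3) || 6*k > -4) && (!(k + 2*val == -6)).
Before the if: ((val == 2*k - 9 && k + 3*val == -2) ==> (((val >= -8 && (1/3)*k + 2*val <= 3) || 6*k > -4) && (!(k + 2*val == -6)))) && ((!(val == 2*k - 9 && k + 3*val == -2)) ==> (((val >= -8 && (1/3)*k + 2*val <= 3) || 6*k > -4) && (!(k + 2*val == -6))))
Before k := 3*k + 4: ((val == 6*k - 1 && 3*k + 3*val == -6) ==> (((val >= -8 && k + 2*val <= 5/3) || 18*k > -28) && (!(3*k + 2*val == -10)))) && ((!(val == 6*k - 1 && 3*k + 3*val == -6)) ==> (((val >= -8 && k + 2*val <= 5/3) || 18*k > -28) && (!(3*k + 2*val == -10))))
Answer: WP = ((val == 6*k - 1 && 3*k + 3*val == -6) ==> (((val >= -8 && k + 2*val <= 5/3) || 18*k > -28) && (!(3*k + 2*val == -10)))) && ((!(val == 6*k - 1 && 3*k + 3*val == -6)) ==> (((val >= -8 && k + 2*val <= 5/3) || 18*k > -28) && (!(3*k + 2*val == -10))))


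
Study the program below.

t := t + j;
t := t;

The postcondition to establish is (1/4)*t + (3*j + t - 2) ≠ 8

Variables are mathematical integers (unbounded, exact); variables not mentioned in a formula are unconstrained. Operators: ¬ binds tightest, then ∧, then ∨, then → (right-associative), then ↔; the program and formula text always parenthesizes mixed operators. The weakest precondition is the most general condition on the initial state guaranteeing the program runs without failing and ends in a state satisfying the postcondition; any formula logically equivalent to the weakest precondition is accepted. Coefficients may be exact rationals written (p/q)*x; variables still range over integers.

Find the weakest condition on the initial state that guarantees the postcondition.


Working backward. After the program, the postcondition (1/4)*t + (3*j + t - 2) ≠ 8 must hold; in canonical form it is 3*j + (5/4)*t ≠ 10.
Before t := t: 3*j + (5/4)*t ≠ 10
Before t := t + j: (17/4)*j + (5/4)*t ≠ 10
Answer: WP = (17/4)*j + (5/4)*t ≠ 10


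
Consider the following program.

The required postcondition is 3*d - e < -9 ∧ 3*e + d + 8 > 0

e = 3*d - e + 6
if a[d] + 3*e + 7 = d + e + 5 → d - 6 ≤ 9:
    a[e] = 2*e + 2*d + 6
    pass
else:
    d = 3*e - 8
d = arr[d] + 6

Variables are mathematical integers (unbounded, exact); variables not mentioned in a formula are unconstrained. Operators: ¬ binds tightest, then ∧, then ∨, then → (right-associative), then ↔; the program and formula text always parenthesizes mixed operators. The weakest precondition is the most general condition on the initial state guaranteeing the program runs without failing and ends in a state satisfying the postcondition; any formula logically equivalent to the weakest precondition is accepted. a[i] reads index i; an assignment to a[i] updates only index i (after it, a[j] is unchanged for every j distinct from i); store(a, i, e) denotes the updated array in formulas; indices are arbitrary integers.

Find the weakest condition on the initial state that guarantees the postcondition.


Working backward. After the program, the postcondition 3*d - e < -9 ∧ 3*e + d + 8 > 0 must hold; in canonical form it is 3*d < e - 9 ∧ d + 3*e > -8.
Before d := arr[d] + 6: 3*arr[d] < e - 27 ∧ arr[d] + 3*e > -14
Then branch requires 3*arr[d] < e - 27 ∧ arr[d] + 3*e > -14; else branch requires 3*arr[3*e - 8] < e - 27 ∧ arr[3*e - 8] + 3*e > -14.
Before the if: ((a[d] + 2*e = d - 2 → d ≤ 15) → (3*arr[d] < e - 27 ∧ arr[d] + 3*e > -14)) ∧ ((¬(a[d] + 2*e = d - 2 → d ≤ 15)) → (3*arr[3*e - 8] < e - 27 ∧ arr[3*e - 8] + 3*e > -14))
Before e := 3*d - e + 6: ((a[d] + 5*d = 2*e - 14 → d ≤ 15) → (3*arr[d] + e < 3*d - 21 ∧ arr[d] + 9*d > 3*e - 32)) ∧ ((¬(a[d] + 5*d = 2*e - 14 → d ≤ 15)) → (3*arr[9*d - 3*e + 10] + e < 3*d - 21 ∧ arr[9*d - 3*e + 10] + 9*d > 3*e - 32))
Answer: WP = ((a[d] + 5*d = 2*e - 14 → d ≤ 15) → (3*arr[d] + e < 3*d - 21 ∧ arr[d] + 9*d > 3*e - 32)) ∧ ((¬(a[d] + 5*d = 2*e - 14 → d ≤ 15)) → (3*arr[9*d - 3*e + 10] + e < 3*d - 21 ∧ arr[9*d - 3*e + 10] + 9*d > 3*e - 32))


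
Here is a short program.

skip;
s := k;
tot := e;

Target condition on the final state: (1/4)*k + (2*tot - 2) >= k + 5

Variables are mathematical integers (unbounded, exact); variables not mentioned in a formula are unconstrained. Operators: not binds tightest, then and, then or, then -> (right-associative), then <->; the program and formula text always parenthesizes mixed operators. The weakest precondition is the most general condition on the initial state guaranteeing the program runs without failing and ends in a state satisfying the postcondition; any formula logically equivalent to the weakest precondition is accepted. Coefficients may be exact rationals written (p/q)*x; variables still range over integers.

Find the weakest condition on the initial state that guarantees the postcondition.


Working backward. After the program, the postcondition (1/4)*k + (2*tot - 2) >= k + 5 must hold; in canonical form it is 2*tot >= (3/4)*k + 7.
Before tot := e: 2*e >= (3/4)*k + 7
Before s := k: 2*e >= (3/4)*k + 7
Before skip: 2*e >= (3/4)*k + 7
Answer: WP = 2*e >= (3/4)*k + 7


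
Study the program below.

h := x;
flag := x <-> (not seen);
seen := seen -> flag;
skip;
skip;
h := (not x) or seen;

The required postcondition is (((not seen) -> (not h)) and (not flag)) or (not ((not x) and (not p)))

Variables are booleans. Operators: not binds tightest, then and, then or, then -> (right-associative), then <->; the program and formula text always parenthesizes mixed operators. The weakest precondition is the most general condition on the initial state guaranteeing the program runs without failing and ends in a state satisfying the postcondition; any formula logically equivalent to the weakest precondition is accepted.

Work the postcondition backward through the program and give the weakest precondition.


Working backward. After the program, (((not seen) -> (not h)) and (not flag)) or (not ((not x) and (not p))) must hold.
Before h := (not x) or seen: (((not seen) -> (not ((not x) or seen))) and (not flag)) or (not ((not x) and (not p)))
Before skip: (((not seen) -> (not ((not x) or seen))) and (not flag)) or (not ((not x) and (not p)))
Before skip: (((not seen) -> (not ((not x) or seen))) and (not flag)) or (not ((not x) and (not p)))
Before seen := seen -> flag: (((not (seen -> flag)) -> (not ((not x) or (seen -> flag)))) and (not flag)) or (not ((not x) and (not p)))
Before flag := x <-> (not seen): (((not (seen -> (x <-> (not seen)))) -> (not ((not x) or (seen -> (x <-> (not seen)))))) and (not (x <-> (not seen)))) or (not ((not x) and (not p)))
Before h := x: (((not (seen -> (x <-> (not seen)))) -> (not ((not x) or (seen -> (x <-> (not seen)))))) and (not (x <-> (not seen)))) or (not ((not x) and (not p)))
Answer: WP = (((not (seen -> (x <-> (not seen)))) -> (not ((not x) or (seen -> (x <-> (not seen)))))) and (not (x <-> (not seen)))) or (not ((not x) and (not p)))


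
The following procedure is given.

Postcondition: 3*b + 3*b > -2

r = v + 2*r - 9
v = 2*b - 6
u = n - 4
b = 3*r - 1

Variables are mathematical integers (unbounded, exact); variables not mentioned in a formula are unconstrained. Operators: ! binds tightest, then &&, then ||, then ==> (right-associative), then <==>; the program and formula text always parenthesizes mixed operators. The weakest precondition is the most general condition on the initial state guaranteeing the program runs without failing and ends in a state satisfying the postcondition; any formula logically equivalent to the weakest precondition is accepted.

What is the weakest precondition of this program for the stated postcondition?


Working backward. After the program, the postcondition 3*b + 3*b > -2 must hold; in canonical form it is 6*b > -2.
Before b := 3*r - 1: 18*r > 4
Before u := n - 4: 18*r > 4
Before v := 2*b - 6: 18*r > 4
Before r := v + 2*r - 9: 36*r + 18*v > 166
Answer: WP = 36*r + 18*v > 166


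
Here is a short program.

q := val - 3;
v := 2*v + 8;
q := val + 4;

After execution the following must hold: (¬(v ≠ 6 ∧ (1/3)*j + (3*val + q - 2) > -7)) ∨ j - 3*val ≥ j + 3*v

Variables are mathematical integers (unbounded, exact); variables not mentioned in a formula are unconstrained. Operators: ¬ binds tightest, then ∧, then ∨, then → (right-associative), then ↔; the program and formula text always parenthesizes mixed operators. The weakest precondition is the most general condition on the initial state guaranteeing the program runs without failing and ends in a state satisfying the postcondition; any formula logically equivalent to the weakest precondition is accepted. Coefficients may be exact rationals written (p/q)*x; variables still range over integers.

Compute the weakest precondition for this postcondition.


Working backward. After the program, the postcondition (¬(v ≠ 6 ∧ (1/3)*j + (3*val + q - 2) > -7)) ∨ j - 3*val ≥ j + 3*v must hold; in canonical form it is (¬(v ≠ 6 ∧ (1/3)*j + q + 3*val > -5)) ∨ 3*v + 3*val ≤ 0.
Before q := val + 4: (¬(v ≠ 6 ∧ (1/3)*j + 4*val > -9)) ∨ 3*v + 3*val ≤ 0
Before v := 2*v + 8: (¬(2*v ≠ -2 ∧ (1/3)*j + 4*val > -9)) ∨ 6*v + 3*val ≤ -24
Before q := val - 3: (¬(2*v ≠ -2 ∧ (1/3)*j + 4*val > -9)) ∨ 6*v + 3*val ≤ -24
Answer: WP = (¬(2*v ≠ -2 ∧ (1/3)*j + 4*val > -9)) ∨ 6*v + 3*val ≤ -24


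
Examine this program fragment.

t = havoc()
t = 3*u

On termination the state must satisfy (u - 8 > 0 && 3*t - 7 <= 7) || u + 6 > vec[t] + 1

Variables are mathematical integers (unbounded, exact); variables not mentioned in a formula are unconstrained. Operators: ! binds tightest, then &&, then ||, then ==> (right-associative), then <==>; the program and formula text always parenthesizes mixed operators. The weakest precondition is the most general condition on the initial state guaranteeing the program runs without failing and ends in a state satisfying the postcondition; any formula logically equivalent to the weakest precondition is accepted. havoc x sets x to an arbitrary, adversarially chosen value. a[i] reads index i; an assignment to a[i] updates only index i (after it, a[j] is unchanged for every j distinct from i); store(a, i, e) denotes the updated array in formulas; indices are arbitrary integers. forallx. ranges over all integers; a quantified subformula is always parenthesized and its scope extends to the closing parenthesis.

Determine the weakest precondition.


Working backward. After the program, the postcondition (u - 8 > 0 && 3*t - 7 <= 7) || u + 6 > vec[t] + 1 must hold; in canonical form it is (u > 8 && 3*t <= 14) || u > vec[t] - 5.
Before t := 3*u: (u > 8 && 9*u <= 14) || u > vec[3*u] - 5
Before havoc t: (u > 8 && 9*u <= 14) || u > vec[3*u] - 5
Answer: WP = (u > 8 && 9*u <= 14) || u > vec[3*u] - 5


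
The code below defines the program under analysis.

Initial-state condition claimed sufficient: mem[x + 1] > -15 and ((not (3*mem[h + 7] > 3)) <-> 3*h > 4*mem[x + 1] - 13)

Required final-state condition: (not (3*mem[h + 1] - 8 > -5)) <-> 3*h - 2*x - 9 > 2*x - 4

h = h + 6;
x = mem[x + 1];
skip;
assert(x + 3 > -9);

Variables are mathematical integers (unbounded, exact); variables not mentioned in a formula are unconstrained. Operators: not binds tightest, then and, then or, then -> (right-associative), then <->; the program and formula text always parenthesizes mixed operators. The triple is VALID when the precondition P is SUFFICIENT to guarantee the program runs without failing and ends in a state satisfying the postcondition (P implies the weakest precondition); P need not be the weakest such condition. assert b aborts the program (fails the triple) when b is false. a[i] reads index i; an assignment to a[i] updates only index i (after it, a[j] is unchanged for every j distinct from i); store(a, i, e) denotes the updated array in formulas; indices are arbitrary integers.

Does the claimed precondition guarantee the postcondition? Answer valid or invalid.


Working backward. After the program, the postcondition (not (3*mem[h + 1] - 8 > -5)) <-> 3*h - 2*x - 9 > 2*x - 4 must hold; in canonical form it is (not (3*mem[h + 1] > 3)) <-> 3*h > 4*x + 5.
Before assert x + 3 > -9: x > -12 and ((not (3*mem[h + 1] > 3)) <-> 3*h > 4*x + 5)
Before skip: x > -12 and ((not (3*mem[h + 1] > 3)) <-> 3*h > 4*x + 5)
Before x := mem[x + 1]: mem[x + 1] > -12 and ((not (3*mem[h + 1] > 3)) <-> 3*h > 4*mem[x + 1] + 5)
Before h := h + 6: mem[x + 1] > -12 and ((not (3*mem[h + 7] > 3)) <-> 3*h > 4*mem[x + 1] - 13)
The weakest precondition is mem[x + 1] > -12 and ((not (3*mem[h + 7] > 3)) <-> 3*h > 4*mem[x + 1] - 13).
Check whether mem[x + 1] > -15 and ((not (3*mem[h + 7] > 3)) <-> 3*h > 4*mem[x + 1] - 13) implies it.
Countermodel: at the initial state h = -23, mem = {[-16] = 2, [3] = -14, elsewhere -14}, x = 2, the precondition holds but the weakest precondition fails.
Answer: invalid


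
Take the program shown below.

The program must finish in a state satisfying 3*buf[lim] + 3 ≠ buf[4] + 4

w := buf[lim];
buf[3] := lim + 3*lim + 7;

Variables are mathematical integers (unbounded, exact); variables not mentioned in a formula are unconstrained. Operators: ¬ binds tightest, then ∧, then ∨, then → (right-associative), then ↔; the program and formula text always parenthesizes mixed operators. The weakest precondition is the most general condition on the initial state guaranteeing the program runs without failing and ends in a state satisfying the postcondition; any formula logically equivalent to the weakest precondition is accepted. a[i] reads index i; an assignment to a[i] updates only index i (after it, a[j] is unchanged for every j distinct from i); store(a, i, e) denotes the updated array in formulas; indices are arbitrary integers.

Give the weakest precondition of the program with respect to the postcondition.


Working backward. After the program, the postcondition 3*buf[lim] + 3 ≠ buf[4] + 4 must hold; in canonical form it is 3*buf[lim] ≠ buf[4] + 1.
Before buf[3] := lim + 3*lim + 7: 3*store(buf, 3, 4*lim + 7)[lim] ≠ buf[4] + 1
Before w := buf[lim]: 3*store(buf, 3, 4*lim + 7)[lim] ≠ buf[4] + 1
Answer: WP = 3*store(buf, 3, 4*lim + 7)[lim] ≠ buf[4] + 1


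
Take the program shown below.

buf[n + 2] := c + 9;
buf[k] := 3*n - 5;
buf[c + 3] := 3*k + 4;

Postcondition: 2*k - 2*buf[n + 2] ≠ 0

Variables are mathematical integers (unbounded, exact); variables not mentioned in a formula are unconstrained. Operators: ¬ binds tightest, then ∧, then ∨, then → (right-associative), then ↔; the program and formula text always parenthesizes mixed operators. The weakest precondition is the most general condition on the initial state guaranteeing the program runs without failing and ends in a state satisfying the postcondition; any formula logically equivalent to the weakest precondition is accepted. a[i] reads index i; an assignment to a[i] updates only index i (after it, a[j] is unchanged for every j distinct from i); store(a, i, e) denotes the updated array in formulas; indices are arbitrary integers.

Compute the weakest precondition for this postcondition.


Working backward. After the program, the postcondition 2*k - 2*buf[n + 2] ≠ 0 must hold; in canonical form it is 2*k ≠ 2*buf[n + 2].
Before buf[c + 3] := 3*k + 4: 2*k ≠ 2*store(buf, c + 3, 3*k + 4)[n + 2]
Before buf[k] := 3*n - 5: 2*k ≠ 2*store(store(buf, k, 3*n - 5), c + 3, 3*k + 4)[n + 2]
Before buf[n + 2] := c + 9: 2*k ≠ 2*store(store(store(buf, n + 2, c + 9), k, 3*n - 5), c + 3, 3*k + 4)[n + 2]
Answer: WP = 2*k ≠ 2*store(store(store(buf, n + 2, c + 9), k, 3*n - 5), c + 3, 3*k + 4)[n + 2]
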